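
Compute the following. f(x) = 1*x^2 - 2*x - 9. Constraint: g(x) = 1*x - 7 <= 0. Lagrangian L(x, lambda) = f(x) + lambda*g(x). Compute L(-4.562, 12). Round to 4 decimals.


Step 1: Evaluate f(x).
f(-4.562) = 1*(-4.562)^2 - 2*(-4.562) - 9 = 20.9358
Step 2: Evaluate g(x).
g(-4.562) = 1*-4.562 - 7 = -11.562
Step 3: Compute Lagrangian.
L = 20.9358 + 12*-11.562 = -117.8082


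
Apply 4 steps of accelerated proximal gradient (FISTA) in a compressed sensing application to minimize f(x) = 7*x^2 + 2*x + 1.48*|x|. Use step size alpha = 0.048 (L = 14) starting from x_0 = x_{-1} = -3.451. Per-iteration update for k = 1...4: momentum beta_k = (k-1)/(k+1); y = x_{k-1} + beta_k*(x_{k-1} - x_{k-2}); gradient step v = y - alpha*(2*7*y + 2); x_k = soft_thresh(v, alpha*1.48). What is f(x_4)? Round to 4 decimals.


FISTA on f(x) = 7*x^2 + 2*x + 1.48*|x|
L = 14, alpha = 0.048
Iteration 1: beta = 0.0, y = -3.451 + 0.0*(-3.451 + 3.451) = -3.451
  grad(y) = -46.314, v = y - alpha*grad = -1.2279
  prox(v) = soft_thresh(-1.2279, 0.071) = -1.1569
Iteration 2: beta = 0.3333, y = -1.1569 + 0.3333*(-1.1569 + 3.451) = -0.3922
  grad(y) = -3.4906, v = y - alpha*grad = -0.2246
  prox(v) = soft_thresh(-0.2246, 0.071) = -0.1536
Iteration 3: beta = 0.5, y = -0.1536 + 0.5*(-0.1536 + 1.1569) = 0.348
  grad(y) = 6.8727, v = y - alpha*grad = 0.0182
  prox(v) = soft_thresh(0.0182, 0.071) = 0.0
Iteration 4: beta = 0.6, y = 0.0 + 0.6*(0.0 + 0.1536) = 0.0922
  grad(y) = 3.2902, v = y - alpha*grad = -0.0658
  prox(v) = soft_thresh(-0.0658, 0.071) = 0.0
f(x_4) = 7*0.0^2 + 2*0.0 + 1.48*|0.0| = 0.0


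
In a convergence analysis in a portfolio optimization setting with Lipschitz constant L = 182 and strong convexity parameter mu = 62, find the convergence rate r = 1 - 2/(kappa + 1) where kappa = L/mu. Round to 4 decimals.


Step 1: Compute the condition number.
kappa = L/mu = 182/62 = 2.9355
Step 2: Compute the convergence rate.
r = 1 - 2/(kappa + 1) = 1 - 2*mu/(L + mu) = (L - mu)/(L + mu) = 120/244 = 0.4918


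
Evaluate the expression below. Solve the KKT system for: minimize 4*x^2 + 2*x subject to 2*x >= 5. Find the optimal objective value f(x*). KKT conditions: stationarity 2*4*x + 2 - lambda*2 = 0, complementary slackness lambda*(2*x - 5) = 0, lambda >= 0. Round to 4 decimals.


Step 1: Try lambda = 0 (constraint inactive).
x_unc = -2/(2*4) = -0.25
Check: 2*-0.25 = -0.5 < 5 -- violated!
Step 2: Constraint must be active: 2*x = 5
x* = 5/2 = 2.5
lambda = (2*4*2.5 + 2)/2 = 11.0
Step 3: Compute optimal value.
f(x*) = 4*2.5^2 + 2*2.5 = 30.0


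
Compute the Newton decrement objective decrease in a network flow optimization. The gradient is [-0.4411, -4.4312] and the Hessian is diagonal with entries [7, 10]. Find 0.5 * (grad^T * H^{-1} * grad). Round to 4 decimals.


Step 1: H is diagonal, so H^(-1) * g = [-0.063, -0.4431].
Step 2: g^T H^(-1) g = sum_i g_i^2 / H_ii
  = (-0.4411)^2/7 + (-4.4312)^2/10
  = 0.0278 + 1.9636 = 1.9913
Step 3: Objective decrease = 0.5 * g^T H^(-1) g = 0.9957


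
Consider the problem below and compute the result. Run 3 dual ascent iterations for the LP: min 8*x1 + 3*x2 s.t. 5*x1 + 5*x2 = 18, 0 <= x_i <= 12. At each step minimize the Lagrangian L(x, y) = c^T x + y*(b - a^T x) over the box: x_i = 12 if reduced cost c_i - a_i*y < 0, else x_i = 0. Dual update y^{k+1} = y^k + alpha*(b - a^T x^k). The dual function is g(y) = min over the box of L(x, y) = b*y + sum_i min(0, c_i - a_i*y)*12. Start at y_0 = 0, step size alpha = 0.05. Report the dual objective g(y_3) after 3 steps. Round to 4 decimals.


Dual ascent for LP: min 8*x1 + 3*x2, 5*x1 + 5*x2 = 18, 0 <= x_i <= 12
Step 1: y^k = 0.0, reduced costs: (8.0, 3.0)
  x^k = (0.0, 0.0), subgradient = b - a^T x = 18.0
  y^{k+1} = 0.0 + 0.05*18.0 = 0.9
Step 2: y^k = 0.9, reduced costs: (3.5, -1.5)
  x^k = (0.0, 12.0), subgradient = b - a^T x = -42.0
  y^{k+1} = 0.9 + 0.05*-42.0 = -1.2
Step 3: y^k = -1.2, reduced costs: (14.0, 9.0)
  x^k = (0.0, 0.0), subgradient = b - a^T x = 18.0
  y^{k+1} = -1.2 + 0.05*18.0 = -0.3
Dual objective at y_3 = -0.3: reduced costs (9.5, 4.5), box minimizer x = (0.0, 0.0)
g(y_3) = b*y + (c1 - a1*y)*x1 + (c2 - a2*y)*x2 = 18*(-0.3) + 9.5*0.0 + 4.5*0.0 = -5.4 + 0.0 + 0.0 = -5.4


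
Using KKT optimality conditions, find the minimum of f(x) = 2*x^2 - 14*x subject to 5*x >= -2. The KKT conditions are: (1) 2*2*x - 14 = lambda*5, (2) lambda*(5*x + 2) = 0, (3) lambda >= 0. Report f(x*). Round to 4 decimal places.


Step 1: Try lambda = 0 (constraint inactive).
Stationarity: 2*2*x - 14 = 0
x* = 14/(2*2) = 3.5
Check constraint: 5*3.5 = 17.5 >= -2 -- satisfied.
Step 2: Compute optimal value.
f(x*) = 2*3.5^2 - 14*3.5 = -24.5


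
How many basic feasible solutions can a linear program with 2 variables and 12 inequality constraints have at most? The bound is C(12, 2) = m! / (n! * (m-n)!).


Each vertex corresponds to some choice of n active constraints out of m, so the number of vertices is at most C(m, n) = m! / (n!(m-n)!).
m = 12, n = 2
Numerator: 12 * 11
Denominator: 2! = 2
C(12, 2) = 66


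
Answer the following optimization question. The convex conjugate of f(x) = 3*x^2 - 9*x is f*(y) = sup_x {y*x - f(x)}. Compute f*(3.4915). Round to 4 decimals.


f*(y) = sup_x {y*x - a*x^2 - b*x} = sup_x {(y-b)*x - a*x^2}
FOC: (y - b) - 2a*x = 0 => x* = (y - b)/(2a)
x* = (3.4915 + 9)/(2*3) = 2.0819
f*(3.4915) = (y-b)^2/(4a) = (3.4915 + 9)^2/(4*3)
= 156.0376/12 = 13.0031


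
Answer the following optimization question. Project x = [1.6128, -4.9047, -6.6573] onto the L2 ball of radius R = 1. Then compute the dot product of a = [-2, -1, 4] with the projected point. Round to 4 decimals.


Step 1: Compute ||x|| (intermediates to 6 decimals).
||x|| = sqrt(1.6128^2 + (-4.9047)^2 + (-6.6573)^2) = 8.424776
Step 2: Project.
Since ||x|| > R, scale = R/||x|| = 1/8.424776 = 0.118698, proj(x) = scale * x
proj(x) = [0.191436, -0.582178, -0.790208]
Step 3: Dot product.
a^T * proj(x) = -2*0.191436 - 1*(-0.582178) + 4*(-0.790208) = -2.9615


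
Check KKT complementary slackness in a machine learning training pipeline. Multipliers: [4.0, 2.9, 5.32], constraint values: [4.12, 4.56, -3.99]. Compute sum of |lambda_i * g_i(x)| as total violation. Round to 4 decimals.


KKT complementary slackness check:
lambda_1 * g_1 = 4.0 * 4.12 = 16.48
lambda_2 * g_2 = 2.9 * 4.56 = 13.224
lambda_3 * g_3 = 5.32 * -3.99 = -21.2268
Total violation = 16.48 + 13.224 + 21.2268 = 50.9308


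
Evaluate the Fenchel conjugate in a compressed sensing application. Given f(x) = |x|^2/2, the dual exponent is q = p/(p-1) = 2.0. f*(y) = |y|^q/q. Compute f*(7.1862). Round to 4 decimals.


The conjugate exponent q satisfies 1/p + 1/q = 1.
p = 2, so q = 2/(2 - 1) = 2.0
|y|^q = 7.1862^2.0 = 51.6415
f*(7.1862) = 51.6415 / 2.0 = 25.8207


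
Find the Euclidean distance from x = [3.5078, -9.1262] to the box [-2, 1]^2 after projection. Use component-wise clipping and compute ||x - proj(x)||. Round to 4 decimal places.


Project each component onto [-2, 1].
clip(3.5078) = 1.0, clip(-9.1262) = -2.0
Projection = [1.0, -2.0]
Squared diffs: [6.2891, 50.7827]
Distance = sqrt(57.0718) = 7.5546


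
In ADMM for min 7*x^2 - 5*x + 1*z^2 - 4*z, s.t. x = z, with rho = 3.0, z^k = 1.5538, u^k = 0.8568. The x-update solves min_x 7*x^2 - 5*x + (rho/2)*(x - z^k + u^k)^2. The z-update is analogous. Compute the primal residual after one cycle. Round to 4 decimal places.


ADMM iteration with rho = 3.0, z^k = 1.5538, u^k = 0.8568
Step 1: x-update.
Minimize 7*x^2 - 5*x + (3.0/2)*(x - 1.5538 + 0.8568)^2
FOC: (2*7 + 3.0)*x = 5 + 3.0*(1.5538 - 0.8568)
x^{k+1} = 0.4171
Step 2: z-update.
Minimize 1*z^2 - 4*z + (3.0/2)*(0.4171 - z + 0.8568)^2
FOC: (2*1 + 3.0)*z = 4 + 3.0*(0.4171 + 0.8568)
z^{k+1} = 1.5644
Step 3: u-update.
u^{k+1} = 0.8568 + 0.4171 - 1.5644 = -0.2904
Step 4: Primal residual = |0.4171 - 1.5644| = 1.1472


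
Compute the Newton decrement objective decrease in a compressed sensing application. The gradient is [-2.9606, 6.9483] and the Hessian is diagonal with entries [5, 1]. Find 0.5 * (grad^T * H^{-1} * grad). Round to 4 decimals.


Step 1: H is diagonal, so H^(-1) * g = [-0.5921, 6.9483].
Step 2: g^T H^(-1) g = sum_i g_i^2 / H_ii
  = (-2.9606)^2/5 + (6.9483)^2/1
  = 1.753 + 48.2789 = 50.0319
Step 3: Objective decrease = 0.5 * g^T H^(-1) g = 25.016


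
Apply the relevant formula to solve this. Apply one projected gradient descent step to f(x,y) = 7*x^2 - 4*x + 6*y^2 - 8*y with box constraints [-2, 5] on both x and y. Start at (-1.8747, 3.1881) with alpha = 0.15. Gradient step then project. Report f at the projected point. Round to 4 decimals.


Step 1: Compute gradient at (-1.8747, 3.1881).
grad_x = 2*7*-1.8747 - 4 = -30.2458
grad_y = 2*6*3.1881 - 8 = 30.2572
Step 2: Gradient step.
x_raw = -1.8747 - 0.15*-30.2458 = 2.6622
y_raw = 3.1881 - 0.15*30.2572 = -1.3505
Step 3: Project onto [-2, 5].
x_proj = clip(2.6622) = 2.6622
y_proj = clip(-1.3505) = -1.3505
Step 4: Evaluate f.
f(2.6622, -1.3505) = 60.708


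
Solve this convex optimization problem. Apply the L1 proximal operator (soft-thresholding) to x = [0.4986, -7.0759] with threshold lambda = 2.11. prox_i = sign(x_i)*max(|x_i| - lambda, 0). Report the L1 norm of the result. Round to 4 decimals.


Soft-thresholding with lambda = 2.11:
prox(0.4986) = sign(0.4986)*max(|0.4986| - 2.11, 0) = 0.0
prox(-7.0759) = sign(-7.0759)*max(|-7.0759| - 2.11, 0) = -4.9659
prox(x) = [0.0, -4.9659]
||prox(x)||_1 = 0.0 + 4.9659 = 4.9659


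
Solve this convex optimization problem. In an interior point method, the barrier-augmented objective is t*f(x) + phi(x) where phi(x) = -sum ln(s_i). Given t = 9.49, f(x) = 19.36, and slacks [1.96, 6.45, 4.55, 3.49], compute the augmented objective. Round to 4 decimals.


Step 1: Compute log-barrier.
ln values: [0.6729, 1.8641, 1.5151, 1.2499]
phi = -(0.6729 + 1.8641 + 1.5151 + 1.2499) = -5.3021
Step 2: Compute augmented objective.
t*f(x) = 9.49*19.36 = 183.7264
Total = 183.7264 - 5.3021 = 178.4243


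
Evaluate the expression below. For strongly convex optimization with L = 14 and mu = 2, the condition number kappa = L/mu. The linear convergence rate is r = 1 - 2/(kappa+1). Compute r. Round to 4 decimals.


Step 1: Compute the condition number.
kappa = L/mu = 14/2 = 7.0
Step 2: Compute the convergence rate.
r = 1 - 2/(kappa + 1) = 1 - 2*mu/(L + mu) = (L - mu)/(L + mu) = 12/16 = 0.75


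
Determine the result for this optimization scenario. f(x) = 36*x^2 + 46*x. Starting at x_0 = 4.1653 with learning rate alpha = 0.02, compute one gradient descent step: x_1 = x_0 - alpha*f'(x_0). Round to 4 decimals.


We compute the gradient at x_0 and apply the update.
f'(x) = 72*x + 46
f'(4.1653) = 72*4.1653 + 46 = 345.9016
x_1 = 4.1653 - 0.02*345.9016 = -2.7527


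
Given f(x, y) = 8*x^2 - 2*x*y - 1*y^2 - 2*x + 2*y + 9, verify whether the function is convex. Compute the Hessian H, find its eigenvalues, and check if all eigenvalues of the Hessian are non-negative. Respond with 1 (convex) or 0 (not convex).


The Hessian of f(x,y) = 8*x^2 - 2*x*y - 1*y^2 - 2*x + 2*y + 9 is:
H = [[16, -2], [-2, -2]]
Trace = 16 - 2 = 14
Determinant = 16*-2 - (-2)^2 = -36
Discriminant = (14)^2 - 4*-36 = 340.0
Eigenvalues: lambda_1 = -2.2195, lambda_2 = 16.2195
The function is not convex.

0


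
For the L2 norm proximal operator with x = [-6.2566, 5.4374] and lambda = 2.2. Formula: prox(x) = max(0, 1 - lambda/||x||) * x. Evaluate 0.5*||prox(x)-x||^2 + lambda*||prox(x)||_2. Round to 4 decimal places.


Step 1: Compute ||x||.
||x|| = 8.2892
Step 2: Compute scaling factor.
scale = max(0, 1 - 2.2/8.2892) = 0.7346
Step 3: prox(x) = [-4.5961, 3.9943]
||prox(x)|| = 6.0892
Step 4: Proximal objective.
0.5*||prox-x||^2 = 2.42
lambda*||prox|| = 13.3962
Total = 15.8162


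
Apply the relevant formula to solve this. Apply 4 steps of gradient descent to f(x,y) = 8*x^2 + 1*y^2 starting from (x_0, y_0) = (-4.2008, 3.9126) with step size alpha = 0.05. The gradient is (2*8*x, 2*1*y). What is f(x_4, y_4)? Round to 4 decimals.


Gradient descent on f(x,y) = 8*x^2 + 1*y^2.
Starting point: (-4.2008, 3.9126), alpha = 0.05
Step 1: grad_x = 2*8*-4.2008 = -67.2128, grad_y = 2*1*3.9126 = 7.8252
  x_1 = -4.2008 - 0.05*-67.2128 = -0.8402
  y_1 = 3.9126 - 0.05*7.8252 = 3.5213
Step 2: grad_x = 2*8*-0.8402 = -13.4426, grad_y = 2*1*3.5213 = 7.0427
  x_2 = -0.8402 - 0.05*-13.4426 = -0.168
  y_2 = 3.5213 - 0.05*7.0427 = 3.1692
Step 3: grad_x = 2*8*-0.168 = -2.6885, grad_y = 2*1*3.1692 = 6.3384
  x_3 = -0.168 - 0.05*-2.6885 = -0.0336
  y_3 = 3.1692 - 0.05*6.3384 = 2.8523
Step 4: grad_x = 2*8*-0.0336 = -0.5377, grad_y = 2*1*2.8523 = 5.7046
  x_4 = -0.0336 - 0.05*-0.5377 = -0.0067
  y_4 = 2.8523 - 0.05*5.7046 = 2.5671
f(-0.0067, 2.5671) = 8*(-0.0067)^2 + 1*2.5671^2 = 6.5901


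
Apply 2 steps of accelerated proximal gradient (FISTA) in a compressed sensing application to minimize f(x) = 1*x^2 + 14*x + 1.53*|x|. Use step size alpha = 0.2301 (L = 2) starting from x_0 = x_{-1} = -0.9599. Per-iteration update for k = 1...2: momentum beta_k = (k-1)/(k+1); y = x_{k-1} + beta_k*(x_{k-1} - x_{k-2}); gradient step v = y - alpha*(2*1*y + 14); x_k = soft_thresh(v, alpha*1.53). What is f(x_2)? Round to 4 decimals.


FISTA on f(x) = 1*x^2 + 14*x + 1.53*|x|
L = 2, alpha = 0.2301
Iteration 1: beta = 0.0, y = -0.9599 + 0.0*(-0.9599 + 0.9599) = -0.9599
  grad(y) = 12.0802, v = y - alpha*grad = -3.7396
  prox(v) = soft_thresh(-3.7396, 0.3521) = -3.3875
Iteration 2: beta = 0.3333, y = -3.3875 + 0.3333*(-3.3875 + 0.9599) = -4.1967
  grad(y) = 5.6066, v = y - alpha*grad = -5.4868
  prox(v) = soft_thresh(-5.4868, 0.3521) = -5.1347
f(x_2) = 1*(-5.1347)^2 + 14*(-5.1347) + 1.53*|-5.1347| = -37.6646


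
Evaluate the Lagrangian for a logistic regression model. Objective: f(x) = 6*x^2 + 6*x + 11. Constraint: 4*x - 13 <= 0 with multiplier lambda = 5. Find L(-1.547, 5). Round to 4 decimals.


Step 1: Evaluate f(x).
f(-1.547) = 6*(-1.547)^2 + 6*(-1.547) + 11 = 16.0773
Step 2: Evaluate g(x).
g(-1.547) = 4*-1.547 - 13 = -19.188
Step 3: Compute Lagrangian.
L = 16.0773 + 5*-19.188 = -79.8627


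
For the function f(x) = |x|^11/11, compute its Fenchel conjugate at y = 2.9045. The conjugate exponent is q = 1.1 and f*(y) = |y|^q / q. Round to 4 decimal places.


The conjugate exponent q satisfies 1/p + 1/q = 1.
p = 11, so q = 11/(11 - 1) = 1.1
|y|^q = 2.9045^1.1 = 3.2313
f*(2.9045) = 3.2313 / 1.1 = 2.9376


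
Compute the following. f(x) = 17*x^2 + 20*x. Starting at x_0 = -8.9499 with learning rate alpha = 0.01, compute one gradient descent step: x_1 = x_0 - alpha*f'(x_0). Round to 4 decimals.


We compute the gradient at x_0 and apply the update.
f'(x) = 34*x + 20
f'(-8.9499) = 34*-8.9499 + 20 = -284.2966
x_1 = -8.9499 - 0.01*-284.2966 = -6.1069


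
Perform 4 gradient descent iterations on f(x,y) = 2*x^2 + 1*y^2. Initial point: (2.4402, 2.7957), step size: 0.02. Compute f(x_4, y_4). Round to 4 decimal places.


Gradient descent on f(x,y) = 2*x^2 + 1*y^2.
Starting point: (2.4402, 2.7957), alpha = 0.02
Step 1: grad_x = 2*2*2.4402 = 9.7608, grad_y = 2*1*2.7957 = 5.5914
  x_1 = 2.4402 - 0.02*9.7608 = 2.245
  y_1 = 2.7957 - 0.02*5.5914 = 2.6839
Step 2: grad_x = 2*2*2.245 = 8.9799, grad_y = 2*1*2.6839 = 5.3677
  x_2 = 2.245 - 0.02*8.9799 = 2.0654
  y_2 = 2.6839 - 0.02*5.3677 = 2.5765
Step 3: grad_x = 2*2*2.0654 = 8.2615, grad_y = 2*1*2.5765 = 5.153
  x_3 = 2.0654 - 0.02*8.2615 = 1.9002
  y_3 = 2.5765 - 0.02*5.153 = 2.4735
Step 4: grad_x = 2*2*1.9002 = 7.6006, grad_y = 2*1*2.4735 = 4.9469
  x_4 = 1.9002 - 0.02*7.6006 = 1.7481
  y_4 = 2.4735 - 0.02*4.9469 = 2.3745
f(1.7481, 2.3745) = 2*1.7481^2 + 1*2.3745^2 = 11.7503


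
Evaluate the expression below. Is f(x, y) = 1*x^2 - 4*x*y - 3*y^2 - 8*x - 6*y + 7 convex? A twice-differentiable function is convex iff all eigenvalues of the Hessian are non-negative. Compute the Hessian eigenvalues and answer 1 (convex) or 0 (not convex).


The Hessian of f(x,y) = 1*x^2 - 4*x*y - 3*y^2 - 8*x - 6*y + 7 is:
H = [[2, -4], [-4, -6]]
Trace = 2 - 6 = -4
Determinant = 2*-6 - (-4)^2 = -28
Discriminant = (-4)^2 - 4*-28 = 128.0
Eigenvalues: lambda_1 = -7.6569, lambda_2 = 3.6569
The function is not convex.

0


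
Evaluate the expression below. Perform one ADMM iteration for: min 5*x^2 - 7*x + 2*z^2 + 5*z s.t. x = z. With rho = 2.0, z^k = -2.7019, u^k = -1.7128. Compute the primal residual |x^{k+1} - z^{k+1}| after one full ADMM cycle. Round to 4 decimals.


ADMM iteration with rho = 2.0, z^k = -2.7019, u^k = -1.7128
Step 1: x-update.
Minimize 5*x^2 - 7*x + (2.0/2)*(x + 2.7019 - 1.7128)^2
FOC: (2*5 + 2.0)*x = 7 + 2.0*(-2.7019 + 1.7128)
x^{k+1} = 0.4185
Step 2: z-update.
Minimize 2*z^2 + 5*z + (2.0/2)*(0.4185 - z - 1.7128)^2
FOC: (2*2 + 2.0)*z = -5 + 2.0*(0.4185 - 1.7128)
z^{k+1} = -1.2648
Step 3: u-update.
u^{k+1} = -1.7128 + 0.4185 + 1.2648 = -0.0295
Step 4: Primal residual = |0.4185 + 1.2648| = 1.6833


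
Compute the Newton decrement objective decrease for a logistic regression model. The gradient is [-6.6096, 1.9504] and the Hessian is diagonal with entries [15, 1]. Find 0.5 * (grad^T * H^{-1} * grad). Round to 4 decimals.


Step 1: H is diagonal, so H^(-1) * g = [-0.4406, 1.9504].
Step 2: g^T H^(-1) g = sum_i g_i^2 / H_ii
  = (-6.6096)^2/15 + (1.9504)^2/1
  = 2.9125 + 3.8041 = 6.7165
Step 3: Objective decrease = 0.5 * g^T H^(-1) g = 3.3583


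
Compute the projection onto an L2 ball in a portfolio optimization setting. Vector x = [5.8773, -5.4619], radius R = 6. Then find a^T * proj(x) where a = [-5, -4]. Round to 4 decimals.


Step 1: Compute ||x|| (intermediates to 6 decimals).
||x|| = sqrt(5.8773^2 + (-5.4619)^2) = 8.023404
Step 2: Project.
Since ||x|| > R, scale = R/||x|| = 6/8.023404 = 0.747812, proj(x) = scale * x
proj(x) = [4.395115, -4.084474]
Step 3: Dot product.
a^T * proj(x) = -5*4.395115 - 4*(-4.084474) = -5.6377


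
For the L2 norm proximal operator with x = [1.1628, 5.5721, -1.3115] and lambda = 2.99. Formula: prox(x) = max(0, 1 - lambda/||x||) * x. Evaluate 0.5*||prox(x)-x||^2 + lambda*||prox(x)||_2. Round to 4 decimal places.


Step 1: Compute ||x||.
||x|| = 5.8413
Step 2: Compute scaling factor.
scale = max(0, 1 - 2.99/5.8413) = 0.4881
Step 3: prox(x) = [0.5676, 2.7199, -0.6402]
||prox(x)|| = 2.8513
Step 4: Proximal objective.
0.5*||prox-x||^2 = 4.4701
lambda*||prox|| = 8.5254
Total = 12.9953


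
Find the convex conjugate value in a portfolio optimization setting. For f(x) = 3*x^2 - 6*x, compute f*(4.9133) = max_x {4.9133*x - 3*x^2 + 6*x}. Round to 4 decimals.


f*(y) = sup_x {y*x - a*x^2 - b*x} = sup_x {(y-b)*x - a*x^2}
FOC: (y - b) - 2a*x = 0 => x* = (y - b)/(2a)
x* = (4.9133 + 6)/(2*3) = 1.8189
f*(4.9133) = (y-b)^2/(4a) = (4.9133 + 6)^2/(4*3)
= 119.1001/12 = 9.925


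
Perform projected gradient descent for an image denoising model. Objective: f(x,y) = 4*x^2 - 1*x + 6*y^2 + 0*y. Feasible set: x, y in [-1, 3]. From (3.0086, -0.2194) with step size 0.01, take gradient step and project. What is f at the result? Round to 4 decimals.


Step 1: Compute gradient at (3.0086, -0.2194).
grad_x = 2*4*3.0086 - 1 = 23.0688
grad_y = 2*6*-0.2194 + 0 = -2.6328
Step 2: Gradient step.
x_raw = 3.0086 - 0.01*23.0688 = 2.7779
y_raw = -0.2194 - 0.01*-2.6328 = -0.1931
Step 3: Project onto [-1, 3].
x_proj = clip(2.7779) = 2.7779
y_proj = clip(-0.1931) = -0.1931
Step 4: Evaluate f.
f(2.7779, -0.1931) = 28.3129


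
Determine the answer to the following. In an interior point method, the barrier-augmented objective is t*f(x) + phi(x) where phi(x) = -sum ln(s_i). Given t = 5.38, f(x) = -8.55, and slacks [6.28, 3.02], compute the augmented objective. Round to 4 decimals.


Step 1: Compute log-barrier.
ln values: [1.8374, 1.1053]
phi = -(1.8374 + 1.1053) = -2.9426
Step 2: Compute augmented objective.
t*f(x) = 5.38*-8.55 = -45.999
Total = -45.999 - 2.9426 = -48.9416


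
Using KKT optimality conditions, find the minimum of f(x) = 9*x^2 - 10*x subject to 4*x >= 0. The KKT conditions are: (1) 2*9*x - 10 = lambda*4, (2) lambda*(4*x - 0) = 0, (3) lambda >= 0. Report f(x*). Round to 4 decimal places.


Step 1: Try lambda = 0 (constraint inactive).
Stationarity: 2*9*x - 10 = 0
x* = 10/(2*9) = 5/9 = 0.5556 (rounded; the exact value 5/9 is used below)
Check constraint: 4*0.5556 = 2.2224 >= 0 -- satisfied.
Step 2: Compute optimal value.
f(x*) = 9*(5/9)^2 - 10*(5/9) = -2.7778


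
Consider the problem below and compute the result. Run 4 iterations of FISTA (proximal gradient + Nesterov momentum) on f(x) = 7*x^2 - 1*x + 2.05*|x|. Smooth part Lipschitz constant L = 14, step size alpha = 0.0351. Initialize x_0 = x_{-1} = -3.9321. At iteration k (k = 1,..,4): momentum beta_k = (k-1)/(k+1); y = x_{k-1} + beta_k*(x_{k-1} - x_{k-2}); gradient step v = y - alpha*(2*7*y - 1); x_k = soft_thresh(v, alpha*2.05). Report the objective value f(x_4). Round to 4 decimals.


FISTA on f(x) = 7*x^2 - 1*x + 2.05*|x|
L = 14, alpha = 0.0351
Iteration 1: beta = 0.0, y = -3.9321 + 0.0*(-3.9321 + 3.9321) = -3.9321
  grad(y) = -56.0494, v = y - alpha*grad = -1.9648
  prox(v) = soft_thresh(-1.9648, 0.072) = -1.8928
Iteration 2: beta = 0.3333, y = -1.8928 + 0.3333*(-1.8928 + 3.9321) = -1.213
  grad(y) = -17.9827, v = y - alpha*grad = -0.5819
  prox(v) = soft_thresh(-0.5819, 0.072) = -0.5099
Iteration 3: beta = 0.5, y = -0.5099 + 0.5*(-0.5099 + 1.8928) = 0.1816
  grad(y) = 1.5418, v = y - alpha*grad = 0.1274
  prox(v) = soft_thresh(0.1274, 0.072) = 0.0555
Iteration 4: beta = 0.6, y = 0.0555 + 0.6*(0.0555 + 0.5099) = 0.3947
  grad(y) = 4.526, v = y - alpha*grad = 0.2359
  prox(v) = soft_thresh(0.2359, 0.072) = 0.1639
f(x_4) = 7*0.1639^2 - 1*0.1639 + 2.05*|0.1639| = 0.3601


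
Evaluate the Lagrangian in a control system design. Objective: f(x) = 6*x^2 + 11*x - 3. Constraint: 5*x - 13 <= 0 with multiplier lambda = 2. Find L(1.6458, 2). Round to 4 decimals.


Step 1: Evaluate f(x).
f(1.6458) = 6*1.6458^2 + 11*1.6458 - 3 = 31.3557
Step 2: Evaluate g(x).
g(1.6458) = 5*1.6458 - 13 = -4.771
Step 3: Compute Lagrangian.
L = 31.3557 + 2*-4.771 = 21.8137


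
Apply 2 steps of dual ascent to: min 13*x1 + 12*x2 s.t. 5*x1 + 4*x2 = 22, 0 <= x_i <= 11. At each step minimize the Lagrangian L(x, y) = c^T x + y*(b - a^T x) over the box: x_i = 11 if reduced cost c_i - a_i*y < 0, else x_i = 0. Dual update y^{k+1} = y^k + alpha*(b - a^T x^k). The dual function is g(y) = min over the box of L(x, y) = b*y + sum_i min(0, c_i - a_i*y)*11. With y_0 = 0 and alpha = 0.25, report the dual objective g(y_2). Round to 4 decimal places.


Dual ascent for LP: min 13*x1 + 12*x2, 5*x1 + 4*x2 = 22, 0 <= x_i <= 11
Step 1: y^k = 0.0, reduced costs: (13.0, 12.0)
  x^k = (0.0, 0.0), subgradient = b - a^T x = 22.0
  y^{k+1} = 0.0 + 0.25*22.0 = 5.5
Step 2: y^k = 5.5, reduced costs: (-14.5, -10.0)
  x^k = (11.0, 11.0), subgradient = b - a^T x = -77.0
  y^{k+1} = 5.5 + 0.25*-77.0 = -13.75
Dual objective at y_2 = -13.75: reduced costs (81.75, 67.0), box minimizer x = (0.0, 0.0)
g(y_2) = b*y + (c1 - a1*y)*x1 + (c2 - a2*y)*x2 = 22*(-13.75) + 81.75*0.0 + 67.0*0.0 = -302.5 + 0.0 + 0.0 = -302.5


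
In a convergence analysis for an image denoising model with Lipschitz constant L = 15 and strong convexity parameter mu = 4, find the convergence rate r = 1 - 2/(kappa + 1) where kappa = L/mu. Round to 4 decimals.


Step 1: Compute the condition number.
kappa = L/mu = 15/4 = 3.75
Step 2: Compute the convergence rate.
r = 1 - 2/(kappa + 1) = 1 - 2*mu/(L + mu) = (L - mu)/(L + mu) = 11/19 = 0.5789


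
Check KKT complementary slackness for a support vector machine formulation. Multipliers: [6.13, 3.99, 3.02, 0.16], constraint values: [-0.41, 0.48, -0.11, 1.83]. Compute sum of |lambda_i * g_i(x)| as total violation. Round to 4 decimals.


KKT complementary slackness check:
lambda_1 * g_1 = 6.13 * -0.41 = -2.5133
lambda_2 * g_2 = 3.99 * 0.48 = 1.9152
lambda_3 * g_3 = 3.02 * -0.11 = -0.3322
lambda_4 * g_4 = 0.16 * 1.83 = 0.2928
Total violation = 2.5133 + 1.9152 + 0.3322 + 0.2928 = 5.0535


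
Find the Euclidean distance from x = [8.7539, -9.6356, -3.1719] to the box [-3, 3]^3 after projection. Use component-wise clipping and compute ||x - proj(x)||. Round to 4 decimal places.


Project each component onto [-3, 3].
clip(8.7539) = 3.0, clip(-9.6356) = -3.0, clip(-3.1719) = -3.0
Projection = [3.0, -3.0, -3.0]
Squared diffs: [33.1074, 44.0312, 0.0295]
Distance = sqrt(77.1681) = 8.7845


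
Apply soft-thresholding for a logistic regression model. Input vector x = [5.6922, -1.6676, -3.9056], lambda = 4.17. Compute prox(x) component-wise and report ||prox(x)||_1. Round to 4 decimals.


Soft-thresholding with lambda = 4.17:
prox(5.6922) = sign(5.6922)*max(|5.6922| - 4.17, 0) = 1.5222
prox(-1.6676) = sign(-1.6676)*max(|-1.6676| - 4.17, 0) = 0.0
prox(-3.9056) = sign(-3.9056)*max(|-3.9056| - 4.17, 0) = 0.0
prox(x) = [1.5222, 0.0, 0.0]
||prox(x)||_1 = 1.5222 + 0.0 + 0.0 = 1.5222


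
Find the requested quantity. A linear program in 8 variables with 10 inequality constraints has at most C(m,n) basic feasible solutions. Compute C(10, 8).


Each vertex corresponds to some choice of n active constraints out of m, so the number of vertices is at most C(m, n) = m! / (n!(m-n)!).
m = 10, n = 8
Numerator: 10 * 9 * 8 * 7 * 6 * 5 * 4 * 3
Denominator: 8! = 40320
C(10, 8) = 45


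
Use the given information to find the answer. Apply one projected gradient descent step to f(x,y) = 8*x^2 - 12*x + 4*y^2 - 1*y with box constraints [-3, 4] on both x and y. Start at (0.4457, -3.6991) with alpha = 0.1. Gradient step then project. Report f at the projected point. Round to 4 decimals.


Step 1: Compute gradient at (0.4457, -3.6991).
grad_x = 2*8*0.4457 - 12 = -4.8688
grad_y = 2*4*-3.6991 - 1 = -30.5928
Step 2: Gradient step.
x_raw = 0.4457 - 0.1*-4.8688 = 0.9326
y_raw = -3.6991 - 0.1*-30.5928 = -0.6398
Step 3: Project onto [-3, 4].
x_proj = clip(0.9326) = 0.9326
y_proj = clip(-0.6398) = -0.6398
Step 4: Evaluate f.
f(0.9326, -0.6398) = -1.956


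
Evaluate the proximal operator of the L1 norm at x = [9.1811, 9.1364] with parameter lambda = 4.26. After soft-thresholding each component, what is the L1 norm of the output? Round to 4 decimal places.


Soft-thresholding with lambda = 4.26:
prox(9.1811) = sign(9.1811)*max(|9.1811| - 4.26, 0) = 4.9211
prox(9.1364) = sign(9.1364)*max(|9.1364| - 4.26, 0) = 4.8764
prox(x) = [4.9211, 4.8764]
||prox(x)||_1 = 4.9211 + 4.8764 = 9.7975


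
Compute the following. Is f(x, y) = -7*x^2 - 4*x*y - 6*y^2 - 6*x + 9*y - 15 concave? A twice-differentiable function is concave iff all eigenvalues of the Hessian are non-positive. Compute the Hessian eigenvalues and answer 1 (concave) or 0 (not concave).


The Hessian of f(x,y) = -7*x^2 - 4*x*y - 6*y^2 - 6*x + 9*y - 15 is:
H = [[-14, -4], [-4, -12]]
Trace = -14 - 12 = -26
Determinant = -14*-12 - (-4)^2 = 152
Discriminant = (-26)^2 - 4*152 = 68.0
Eigenvalues: lambda_1 = -17.1231, lambda_2 = -8.8769
The function is concave.

1


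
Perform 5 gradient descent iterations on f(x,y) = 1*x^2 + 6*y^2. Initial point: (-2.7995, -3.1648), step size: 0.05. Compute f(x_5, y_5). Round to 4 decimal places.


Gradient descent on f(x,y) = 1*x^2 + 6*y^2.
Starting point: (-2.7995, -3.1648), alpha = 0.05
Step 1: grad_x = 2*1*-2.7995 = -5.599, grad_y = 2*6*-3.1648 = -37.9776
  x_1 = -2.7995 - 0.05*-5.599 = -2.5196
  y_1 = -3.1648 - 0.05*-37.9776 = -1.2659
Step 2: grad_x = 2*1*-2.5196 = -5.0391, grad_y = 2*6*-1.2659 = -15.191
  x_2 = -2.5196 - 0.05*-5.0391 = -2.2676
  y_2 = -1.2659 - 0.05*-15.191 = -0.5064
Step 3: grad_x = 2*1*-2.2676 = -4.5352, grad_y = 2*6*-0.5064 = -6.0764
  x_3 = -2.2676 - 0.05*-4.5352 = -2.0408
  y_3 = -0.5064 - 0.05*-6.0764 = -0.2025
Step 4: grad_x = 2*1*-2.0408 = -4.0817, grad_y = 2*6*-0.2025 = -2.4306
  x_4 = -2.0408 - 0.05*-4.0817 = -1.8368
  y_4 = -0.2025 - 0.05*-2.4306 = -0.081
Step 5: grad_x = 2*1*-1.8368 = -3.6735, grad_y = 2*6*-0.081 = -0.9722
  x_5 = -1.8368 - 0.05*-3.6735 = -1.6531
  y_5 = -0.081 - 0.05*-0.9722 = -0.0324
f(-1.6531, -0.0324) = 1*(-1.6531)^2 + 6*(-0.0324)^2 = 2.739


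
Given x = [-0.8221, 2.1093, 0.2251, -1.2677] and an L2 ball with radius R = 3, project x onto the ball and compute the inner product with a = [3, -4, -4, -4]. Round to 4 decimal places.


Step 1: Compute ||x|| (intermediates to 6 decimals).
||x|| = sqrt((-0.8221)^2 + 2.1093^2 + 0.2251^2 + (-1.2677)^2) = 2.604367
Step 2: Project.
Since ||x|| <= R, proj = x (no scaling needed).
proj(x) = [-0.8221, 2.1093, 0.2251, -1.2677]
Step 3: Dot product.
a^T * proj(x) = 3*(-0.8221) - 4*2.1093 - 4*0.2251 - 4*(-1.2677) = -6.7331


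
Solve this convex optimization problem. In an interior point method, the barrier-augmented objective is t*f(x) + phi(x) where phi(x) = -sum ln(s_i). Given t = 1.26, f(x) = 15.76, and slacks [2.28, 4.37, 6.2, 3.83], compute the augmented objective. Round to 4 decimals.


Step 1: Compute log-barrier.
ln values: [0.8242, 1.4748, 1.8245, 1.3429]
phi = -(0.8242 + 1.4748 + 1.8245 + 1.3429) = -5.4664
Step 2: Compute augmented objective.
t*f(x) = 1.26*15.76 = 19.8576
Total = 19.8576 - 5.4664 = 14.3912


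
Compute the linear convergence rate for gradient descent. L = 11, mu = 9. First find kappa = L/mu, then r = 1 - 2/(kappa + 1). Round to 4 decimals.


Step 1: Compute the condition number.
kappa = L/mu = 11/9 = 1.2222
Step 2: Compute the convergence rate.
r = 1 - 2/(kappa + 1) = 1 - 2*mu/(L + mu) = (L - mu)/(L + mu) = 2/20 = 0.1


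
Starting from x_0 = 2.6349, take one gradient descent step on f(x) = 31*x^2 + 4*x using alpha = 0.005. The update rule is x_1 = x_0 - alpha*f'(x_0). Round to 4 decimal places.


We compute the gradient at x_0 and apply the update.
f'(x) = 62*x + 4
f'(2.6349) = 62*2.6349 + 4 = 167.3638
x_1 = 2.6349 - 0.005*167.3638 = 1.7981


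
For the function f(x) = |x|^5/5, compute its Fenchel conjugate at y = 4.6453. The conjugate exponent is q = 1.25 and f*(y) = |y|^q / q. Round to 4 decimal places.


The conjugate exponent q satisfies 1/p + 1/q = 1.
p = 5, so q = 5/(5 - 1) = 1.25
|y|^q = 4.6453^1.25 = 6.8197
f*(4.6453) = 6.8197 / 1.25 = 5.4558


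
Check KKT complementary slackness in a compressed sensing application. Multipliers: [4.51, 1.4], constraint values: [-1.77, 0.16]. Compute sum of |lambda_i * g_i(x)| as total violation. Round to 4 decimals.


KKT complementary slackness check:
lambda_1 * g_1 = 4.51 * -1.77 = -7.9827
lambda_2 * g_2 = 1.4 * 0.16 = 0.224
Total violation = 7.9827 + 0.224 = 8.2067


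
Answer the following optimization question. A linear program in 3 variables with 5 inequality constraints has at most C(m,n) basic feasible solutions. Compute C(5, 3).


Each vertex corresponds to some choice of n active constraints out of m, so the number of vertices is at most C(m, n) = m! / (n!(m-n)!).
m = 5, n = 3
Numerator: 5 * 4 * 3
Denominator: 3! = 6
C(5, 3) = 10


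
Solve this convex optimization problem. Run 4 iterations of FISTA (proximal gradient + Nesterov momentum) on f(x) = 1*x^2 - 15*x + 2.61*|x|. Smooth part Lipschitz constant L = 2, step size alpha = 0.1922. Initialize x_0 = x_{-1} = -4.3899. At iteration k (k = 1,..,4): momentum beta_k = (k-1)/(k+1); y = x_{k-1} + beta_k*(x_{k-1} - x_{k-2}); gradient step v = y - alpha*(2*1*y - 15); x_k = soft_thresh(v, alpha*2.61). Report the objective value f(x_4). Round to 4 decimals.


FISTA on f(x) = 1*x^2 - 15*x + 2.61*|x|
L = 2, alpha = 0.1922
Iteration 1: beta = 0.0, y = -4.3899 + 0.0*(-4.3899 + 4.3899) = -4.3899
  grad(y) = -23.7798, v = y - alpha*grad = 0.1806
  prox(v) = soft_thresh(0.1806, 0.5016) = 0.0
Iteration 2: beta = 0.3333, y = 0.0 + 0.3333*(0.0 + 4.3899) = 1.4633
  grad(y) = -12.0734, v = y - alpha*grad = 3.7838
  prox(v) = soft_thresh(3.7838, 0.5016) = 3.2822
Iteration 3: beta = 0.5, y = 3.2822 + 0.5*(3.2822 - 0.0) = 4.9232
  grad(y) = -5.1535, v = y - alpha*grad = 5.9138
  prox(v) = soft_thresh(5.9138, 0.5016) = 5.4121
Iteration 4: beta = 0.6, y = 5.4121 + 0.6*(5.4121 - 3.2822) = 6.6901
  grad(y) = -1.6198, v = y - alpha*grad = 7.0014
  prox(v) = soft_thresh(7.0014, 0.5016) = 6.4998
f(x_4) = 1*6.4998^2 - 15*6.4998 + 2.61*|6.4998| = -38.2851


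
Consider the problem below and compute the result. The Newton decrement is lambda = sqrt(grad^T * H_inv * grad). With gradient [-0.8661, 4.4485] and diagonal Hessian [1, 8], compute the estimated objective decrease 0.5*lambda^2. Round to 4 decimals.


Step 1: H is diagonal, so H^(-1) * g = [-0.8661, 0.5561].
Step 2: g^T H^(-1) g = sum_i g_i^2 / H_ii
  = (-0.8661)^2/1 + (4.4485)^2/8
  = 0.7501 + 2.4736 = 3.2238
Step 3: Objective decrease = 0.5 * g^T H^(-1) g = 1.6119


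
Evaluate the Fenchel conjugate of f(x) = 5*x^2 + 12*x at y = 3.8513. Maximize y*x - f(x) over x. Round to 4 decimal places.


f*(y) = sup_x {y*x - a*x^2 - b*x} = sup_x {(y-b)*x - a*x^2}
FOC: (y - b) - 2a*x = 0 => x* = (y - b)/(2a)
x* = (3.8513 - 12)/(2*5) = -0.8149
f*(3.8513) = (y-b)^2/(4a) = (3.8513 - 12)^2/(4*5)
= 66.4013/20 = 3.3201


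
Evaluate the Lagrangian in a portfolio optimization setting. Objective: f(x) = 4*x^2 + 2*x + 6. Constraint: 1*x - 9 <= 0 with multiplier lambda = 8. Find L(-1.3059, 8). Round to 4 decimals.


Step 1: Evaluate f(x).
f(-1.3059) = 4*(-1.3059)^2 + 2*(-1.3059) + 6 = 10.2097
Step 2: Evaluate g(x).
g(-1.3059) = 1*-1.3059 - 9 = -10.3059
Step 3: Compute Lagrangian.
L = 10.2097 + 8*-10.3059 = -72.2375


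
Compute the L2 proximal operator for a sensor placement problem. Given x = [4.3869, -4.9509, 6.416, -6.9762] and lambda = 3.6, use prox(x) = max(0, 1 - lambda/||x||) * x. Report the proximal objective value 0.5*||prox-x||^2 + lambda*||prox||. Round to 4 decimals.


Step 1: Compute ||x||.
||x|| = 11.5581
Step 2: Compute scaling factor.
scale = max(0, 1 - 3.6/11.5581) = 0.6885
Step 3: prox(x) = [3.0205, -3.4088, 4.4176, -4.8033]
||prox(x)|| = 7.9581
Step 4: Proximal objective.
0.5*||prox-x||^2 = 6.48
lambda*||prox|| = 28.6492
Total = 35.129


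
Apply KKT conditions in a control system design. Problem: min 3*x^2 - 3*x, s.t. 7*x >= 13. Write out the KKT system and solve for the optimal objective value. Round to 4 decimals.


Step 1: Try lambda = 0 (constraint inactive).
x_unc = 3/(2*3) = 0.5
Check: 7*0.5 = 3.5 < 13 -- violated!
Step 2: Constraint must be active: 7*x = 13
x* = 13/7 = 1.8571 (rounded; the exact value 13/7 is used below)
lambda = (2*3*(13/7) - 3)/7 = 1.1633
Step 3: Compute optimal value.
f(x*) = 3*(13/7)^2 - 3*(13/7) = 4.7755


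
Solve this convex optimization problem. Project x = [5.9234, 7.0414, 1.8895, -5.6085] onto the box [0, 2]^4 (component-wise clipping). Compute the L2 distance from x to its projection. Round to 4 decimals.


Project each component onto [0, 2].
clip(5.9234) = 2.0, clip(7.0414) = 2.0, clip(1.8895) = 1.8895, clip(-5.6085) = 0.0
Projection = [2.0, 2.0, 1.8895, 0.0]
Squared diffs: [15.3931, 25.4157, 0.0, 31.4553]
Distance = sqrt(72.2641) = 8.5008


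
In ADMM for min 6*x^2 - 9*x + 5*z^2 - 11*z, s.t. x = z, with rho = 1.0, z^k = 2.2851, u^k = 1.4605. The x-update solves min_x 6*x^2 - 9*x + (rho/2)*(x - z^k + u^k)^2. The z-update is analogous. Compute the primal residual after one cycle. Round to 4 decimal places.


ADMM iteration with rho = 1.0, z^k = 2.2851, u^k = 1.4605
Step 1: x-update.
Minimize 6*x^2 - 9*x + (1.0/2)*(x - 2.2851 + 1.4605)^2
FOC: (2*6 + 1.0)*x = 9 + 1.0*(2.2851 - 1.4605)
x^{k+1} = 0.7557
Step 2: z-update.
Minimize 5*z^2 - 11*z + (1.0/2)*(0.7557 - z + 1.4605)^2
FOC: (2*5 + 1.0)*z = 11 + 1.0*(0.7557 + 1.4605)
z^{k+1} = 1.2015
Step 3: u-update.
u^{k+1} = 1.4605 + 0.7557 - 1.2015 = 1.0148
Step 4: Primal residual = |0.7557 - 1.2015| = 0.4457


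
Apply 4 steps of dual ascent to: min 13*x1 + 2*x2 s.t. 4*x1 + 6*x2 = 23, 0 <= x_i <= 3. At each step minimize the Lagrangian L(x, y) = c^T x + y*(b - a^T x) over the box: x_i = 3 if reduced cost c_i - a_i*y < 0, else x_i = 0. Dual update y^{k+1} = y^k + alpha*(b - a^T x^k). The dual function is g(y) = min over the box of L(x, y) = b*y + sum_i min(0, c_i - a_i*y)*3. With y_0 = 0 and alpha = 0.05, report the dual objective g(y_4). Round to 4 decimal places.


Dual ascent for LP: min 13*x1 + 2*x2, 4*x1 + 6*x2 = 23, 0 <= x_i <= 3
Step 1: y^k = 0.0, reduced costs: (13.0, 2.0)
  x^k = (0.0, 0.0), subgradient = b - a^T x = 23.0
  y^{k+1} = 0.0 + 0.05*23.0 = 1.15
Step 2: y^k = 1.15, reduced costs: (8.4, -4.9)
  x^k = (0.0, 3.0), subgradient = b - a^T x = 5.0
  y^{k+1} = 1.15 + 0.05*5.0 = 1.4
Step 3: y^k = 1.4, reduced costs: (7.4, -6.4)
  x^k = (0.0, 3.0), subgradient = b - a^T x = 5.0
  y^{k+1} = 1.4 + 0.05*5.0 = 1.65
Step 4: y^k = 1.65, reduced costs: (6.4, -7.9)
  x^k = (0.0, 3.0), subgradient = b - a^T x = 5.0
  y^{k+1} = 1.65 + 0.05*5.0 = 1.9
Dual objective at y_4 = 1.9: reduced costs (5.4, -9.4), box minimizer x = (0.0, 3.0)
g(y_4) = b*y + (c1 - a1*y)*x1 + (c2 - a2*y)*x2 = 23*1.9 + 5.4*0.0 + (-9.4)*3.0 = 43.7 + 0.0 - 28.2 = 15.5


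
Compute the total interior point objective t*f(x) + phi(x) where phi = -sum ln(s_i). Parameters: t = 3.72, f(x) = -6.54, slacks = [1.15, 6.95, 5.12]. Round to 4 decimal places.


Step 1: Compute log-barrier.
ln values: [0.1398, 1.9387, 1.6332]
phi = -(0.1398 + 1.9387 + 1.6332) = -3.7117
Step 2: Compute augmented objective.
t*f(x) = 3.72*-6.54 = -24.3288
Total = -24.3288 - 3.7117 = -28.0405


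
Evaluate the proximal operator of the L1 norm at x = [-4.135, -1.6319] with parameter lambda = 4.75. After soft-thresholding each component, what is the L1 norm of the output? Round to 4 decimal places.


Soft-thresholding with lambda = 4.75:
prox(-4.135) = sign(-4.135)*max(|-4.135| - 4.75, 0) = 0.0
prox(-1.6319) = sign(-1.6319)*max(|-1.6319| - 4.75, 0) = 0.0
prox(x) = [0.0, 0.0]
||prox(x)||_1 = 0.0 + 0.0 = 0.0


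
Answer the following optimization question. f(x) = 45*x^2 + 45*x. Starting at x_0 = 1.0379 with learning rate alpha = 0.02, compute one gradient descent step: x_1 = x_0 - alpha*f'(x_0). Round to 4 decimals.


We compute the gradient at x_0 and apply the update.
f'(x) = 90*x + 45
f'(1.0379) = 90*1.0379 + 45 = 138.411
x_1 = 1.0379 - 0.02*138.411 = -1.7303


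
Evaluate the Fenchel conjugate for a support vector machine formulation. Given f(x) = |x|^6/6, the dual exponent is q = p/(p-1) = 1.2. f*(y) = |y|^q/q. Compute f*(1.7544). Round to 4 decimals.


The conjugate exponent q satisfies 1/p + 1/q = 1.
p = 6, so q = 6/(6 - 1) = 1.2
|y|^q = 1.7544^1.2 = 1.9632
f*(1.7544) = 1.9632 / 1.2 = 1.636


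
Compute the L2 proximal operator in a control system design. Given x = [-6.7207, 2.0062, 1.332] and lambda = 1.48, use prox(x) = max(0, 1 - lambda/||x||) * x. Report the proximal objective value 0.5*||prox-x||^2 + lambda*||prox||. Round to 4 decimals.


Step 1: Compute ||x||.
||x|| = 7.1391
Step 2: Compute scaling factor.
scale = max(0, 1 - 1.48/7.1391) = 0.7927
Step 3: prox(x) = [-5.3274, 1.5903, 1.0559]
||prox(x)|| = 5.6591
Step 4: Proximal objective.
0.5*||prox-x||^2 = 1.0952
lambda*||prox|| = 8.3755
Total = 9.4707


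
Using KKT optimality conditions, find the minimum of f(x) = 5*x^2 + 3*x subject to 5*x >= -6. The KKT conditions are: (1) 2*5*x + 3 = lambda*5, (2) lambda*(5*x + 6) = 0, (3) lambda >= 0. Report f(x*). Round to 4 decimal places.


Step 1: Try lambda = 0 (constraint inactive).
Stationarity: 2*5*x + 3 = 0
x* = -3/(2*5) = -0.3
Check constraint: 5*-0.3 = -1.5 >= -6 -- satisfied.
Step 2: Compute optimal value.
f(x*) = 5*(-0.3)^2 + 3*(-0.3) = -0.45


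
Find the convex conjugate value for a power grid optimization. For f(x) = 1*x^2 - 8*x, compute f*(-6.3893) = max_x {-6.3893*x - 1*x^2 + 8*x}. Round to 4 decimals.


f*(y) = sup_x {y*x - a*x^2 - b*x} = sup_x {(y-b)*x - a*x^2}
FOC: (y - b) - 2a*x = 0 => x* = (y - b)/(2a)
x* = (-6.3893 + 8)/(2*1) = 0.8054
f*(-6.3893) = (y-b)^2/(4a) = (-6.3893 + 8)^2/(4*1)
= 2.5944/4 = 0.6486


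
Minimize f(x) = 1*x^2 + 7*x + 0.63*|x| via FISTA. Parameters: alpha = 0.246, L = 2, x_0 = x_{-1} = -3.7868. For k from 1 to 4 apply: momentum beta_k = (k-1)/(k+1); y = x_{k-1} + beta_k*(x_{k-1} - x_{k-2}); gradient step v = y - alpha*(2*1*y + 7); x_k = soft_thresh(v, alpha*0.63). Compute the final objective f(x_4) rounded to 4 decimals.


FISTA on f(x) = 1*x^2 + 7*x + 0.63*|x|
L = 2, alpha = 0.246
Iteration 1: beta = 0.0, y = -3.7868 + 0.0*(-3.7868 + 3.7868) = -3.7868
  grad(y) = -0.5736, v = y - alpha*grad = -3.6457
  prox(v) = soft_thresh(-3.6457, 0.155) = -3.4907
Iteration 2: beta = 0.3333, y = -3.4907 + 0.3333*(-3.4907 + 3.7868) = -3.392
  grad(y) = 0.216, v = y - alpha*grad = -3.4451
  prox(v) = soft_thresh(-3.4451, 0.155) = -3.2902
Iteration 3: beta = 0.5, y = -3.2902 + 0.5*(-3.2902 + 3.4907) = -3.1899
  grad(y) = 0.6202, v = y - alpha*grad = -3.3425
  prox(v) = soft_thresh(-3.3425, 0.155) = -3.1875
Iteration 4: beta = 0.6, y = -3.1875 + 0.6*(-3.1875 + 3.2902) = -3.1259
  grad(y) = 0.7482, v = y - alpha*grad = -3.3099
  prox(v) = soft_thresh(-3.3099, 0.155) = -3.155
f(x_4) = 1*(-3.155)^2 + 7*(-3.155) + 0.63*|-3.155| = -10.1433
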